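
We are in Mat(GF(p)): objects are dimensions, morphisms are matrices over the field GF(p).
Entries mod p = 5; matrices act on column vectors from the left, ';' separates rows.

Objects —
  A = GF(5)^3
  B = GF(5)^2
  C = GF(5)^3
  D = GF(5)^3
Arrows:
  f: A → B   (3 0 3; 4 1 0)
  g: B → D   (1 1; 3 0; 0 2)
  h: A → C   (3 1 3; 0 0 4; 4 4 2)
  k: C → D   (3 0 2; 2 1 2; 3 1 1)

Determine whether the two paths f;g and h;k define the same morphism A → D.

Answer: COMMUTES

Trace:
Along f;g (path 1):
  e0=⟨1,0,0⟩ f→⟨3,4⟩ g→⟨2,4,3⟩
  e1=⟨0,1,0⟩ f→⟨0,1⟩ g→⟨1,0,2⟩
  e2=⟨0,0,1⟩ f→⟨3,0⟩ g→⟨3,4,0⟩
  composite₁ = (2 1 3; 4 0 4; 3 2 0)
Along h;k (path 2):
  e0=⟨1,0,0⟩ h→⟨3,0,4⟩ k→⟨2,4,3⟩
  e1=⟨0,1,0⟩ h→⟨1,0,4⟩ k→⟨1,0,2⟩
  e2=⟨0,0,1⟩ h→⟨3,4,2⟩ k→⟨3,4,0⟩
  composite₂ = (2 1 3; 4 0 4; 3 2 0)
Equal? YES — commutes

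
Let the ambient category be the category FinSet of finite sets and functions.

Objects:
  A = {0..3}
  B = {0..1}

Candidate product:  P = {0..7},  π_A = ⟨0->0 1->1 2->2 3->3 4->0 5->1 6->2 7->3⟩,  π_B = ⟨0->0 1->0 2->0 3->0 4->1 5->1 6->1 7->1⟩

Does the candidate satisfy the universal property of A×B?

|A|·|B| = 4·2 = 8;  |P| = 8
Check the pairing map k ↦ (π_A(k), π_B(k)):
  0 -> (0,0)
  1 -> (1,0)
  2 -> (2,0)
  3 -> (3,0)
  4 -> (0,1)
  5 -> (1,1)
  6 -> (2,1)
  7 -> (3,1)
distinct pairs in image: 8 / 8 needed
  → bijection onto A×B; projections well-typed.

Answer: VALID PRODUCT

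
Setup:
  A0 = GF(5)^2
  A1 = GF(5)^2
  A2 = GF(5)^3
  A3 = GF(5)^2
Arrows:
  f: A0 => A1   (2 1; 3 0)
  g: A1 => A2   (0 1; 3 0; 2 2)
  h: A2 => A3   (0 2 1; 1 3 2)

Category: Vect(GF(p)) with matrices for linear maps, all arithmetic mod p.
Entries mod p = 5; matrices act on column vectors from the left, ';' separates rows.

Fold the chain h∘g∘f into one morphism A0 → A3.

  e0=(1,0) f=>(2,3) g=>(3,1,0) h=>(2,1)
  e1=(0,1) f=>(1,0) g=>(0,3,2) h=>(3,3)
⟦path⟧: (2 3; 1 3)

Answer: (2 3; 1 3)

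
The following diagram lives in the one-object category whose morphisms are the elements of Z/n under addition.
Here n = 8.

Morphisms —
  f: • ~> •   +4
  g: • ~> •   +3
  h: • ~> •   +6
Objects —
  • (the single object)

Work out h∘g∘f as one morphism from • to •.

  0 +4≡4 +3≡7 +6≡5  (mod 8)
result: +5

Answer: +5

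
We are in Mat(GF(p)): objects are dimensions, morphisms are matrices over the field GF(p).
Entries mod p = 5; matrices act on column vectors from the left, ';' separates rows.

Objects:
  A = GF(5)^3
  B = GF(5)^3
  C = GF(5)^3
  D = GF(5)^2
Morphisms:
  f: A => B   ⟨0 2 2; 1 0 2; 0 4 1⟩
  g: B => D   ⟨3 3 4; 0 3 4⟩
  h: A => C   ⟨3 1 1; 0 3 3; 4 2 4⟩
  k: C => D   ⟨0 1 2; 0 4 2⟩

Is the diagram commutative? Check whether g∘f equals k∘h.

Answer: COMMUTES

Derivation:
1) trace f;g:
  e0=[1,0,0] f=>[0,1,0] g=>[3,3]
  e1=[0,1,0] f=>[2,0,4] g=>[2,1]
  e2=[0,0,1] f=>[2,2,1] g=>[1,0]
  ⟦path⟧₁ = ⟨3 2 1; 3 1 0⟩
2) trace h;k:
  e0=[1,0,0] h=>[3,0,4] k=>[3,3]
  e1=[0,1,0] h=>[1,3,2] k=>[2,1]
  e2=[0,0,1] h=>[1,3,4] k=>[1,0]
  ⟦path⟧₂ = ⟨3 2 1; 3 1 0⟩
Equal? same morphism ✓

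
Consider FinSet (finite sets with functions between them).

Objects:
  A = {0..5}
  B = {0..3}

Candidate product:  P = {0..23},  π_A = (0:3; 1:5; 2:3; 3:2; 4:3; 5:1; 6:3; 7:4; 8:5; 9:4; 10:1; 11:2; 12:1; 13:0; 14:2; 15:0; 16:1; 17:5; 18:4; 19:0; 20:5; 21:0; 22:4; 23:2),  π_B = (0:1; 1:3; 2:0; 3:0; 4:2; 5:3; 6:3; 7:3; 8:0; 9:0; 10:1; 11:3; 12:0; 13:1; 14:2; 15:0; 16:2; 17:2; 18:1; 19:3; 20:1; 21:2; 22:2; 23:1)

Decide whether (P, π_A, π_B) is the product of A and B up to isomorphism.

Answer: VALID PRODUCT

Work:
|A|·|B| = 6·4 = 24;  |P| = 24
Check the pairing map k ↦ (π_A(k), π_B(k)):
  0 : (3,1)
  1 : (5,3)
  2 : (3,0)
  3 : (2,0)
  4 : (3,2)
  5 : (1,3)
  6 : (3,3)
  7 : (4,3)
  8 : (5,0)
  9 : (4,0)
  10 : (1,1)
  11 : (2,3)
  12 : (1,0)
  13 : (0,1)
  14 : (2,2)
  15 : (0,0)
  16 : (1,2)
  17 : (5,2)
  18 : (4,1)
  19 : (0,3)
  20 : (5,1)
  21 : (0,2)
  22 : (4,2)
  23 : (2,1)
distinct pairs in image: 24 / 24 needed
  → bijection onto A×B; projections well-typed.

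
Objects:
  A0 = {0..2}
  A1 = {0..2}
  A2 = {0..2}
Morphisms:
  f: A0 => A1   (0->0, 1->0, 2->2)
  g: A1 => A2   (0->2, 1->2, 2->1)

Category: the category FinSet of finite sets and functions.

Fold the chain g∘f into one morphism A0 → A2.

Answer: (0->2, 1->2, 2->1)

Derivation:
  0 f=>0 g=>2
  1 f=>0 g=>2
  2 f=>2 g=>1
⟦path⟧: (0->2, 1->2, 2->1)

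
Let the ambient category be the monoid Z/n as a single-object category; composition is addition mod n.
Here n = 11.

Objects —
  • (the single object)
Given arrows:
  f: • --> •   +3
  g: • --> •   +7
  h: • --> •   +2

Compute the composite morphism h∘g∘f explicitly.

  0 +3≡3 +7≡10 +2≡1  (mod 11)
⟦path⟧: +1

Answer: +1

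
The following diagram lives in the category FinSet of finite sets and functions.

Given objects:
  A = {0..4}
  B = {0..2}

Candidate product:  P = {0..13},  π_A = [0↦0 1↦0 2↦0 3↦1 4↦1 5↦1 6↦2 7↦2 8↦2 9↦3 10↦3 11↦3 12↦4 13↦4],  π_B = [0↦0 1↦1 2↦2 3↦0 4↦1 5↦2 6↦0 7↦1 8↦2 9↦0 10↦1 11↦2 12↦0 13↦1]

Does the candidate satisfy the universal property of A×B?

Answer: NOT A VALID PRODUCT — |P|=14 ≠ |A|·|B|=15

Derivation:
|A|·|B| = 5·3 = 15;  |P| = 14
  → cardinalities differ; no bijection possible.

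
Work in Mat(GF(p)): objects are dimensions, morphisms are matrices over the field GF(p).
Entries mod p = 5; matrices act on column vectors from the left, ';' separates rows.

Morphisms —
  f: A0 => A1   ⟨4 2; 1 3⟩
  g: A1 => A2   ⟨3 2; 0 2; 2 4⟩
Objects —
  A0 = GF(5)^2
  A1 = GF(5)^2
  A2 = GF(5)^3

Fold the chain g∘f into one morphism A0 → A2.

  e0=[1,0] f=>[4,1] g=>[4,2,2]
  e1=[0,1] f=>[2,3] g=>[2,1,1]
composite: ⟨4 2; 2 1; 2 1⟩

Answer: ⟨4 2; 2 1; 2 1⟩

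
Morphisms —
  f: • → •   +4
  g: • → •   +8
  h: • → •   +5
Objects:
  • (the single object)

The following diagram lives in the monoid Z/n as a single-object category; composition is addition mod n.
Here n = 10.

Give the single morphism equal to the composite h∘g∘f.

Answer: +7

Trace:
  0 +4≡4 +8≡2 +5≡7  (mod 10)
result: +7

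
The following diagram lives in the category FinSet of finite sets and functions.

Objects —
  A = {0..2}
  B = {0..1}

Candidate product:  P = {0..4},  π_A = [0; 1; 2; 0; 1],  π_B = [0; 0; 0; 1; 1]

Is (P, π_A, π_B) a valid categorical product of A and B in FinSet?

Answer: NOT A VALID PRODUCT — |P|=5 ≠ |A|·|B|=6

Work:
|A|·|B| = 3·2 = 6;  |P| = 5
  → cardinalities differ; no bijection possible.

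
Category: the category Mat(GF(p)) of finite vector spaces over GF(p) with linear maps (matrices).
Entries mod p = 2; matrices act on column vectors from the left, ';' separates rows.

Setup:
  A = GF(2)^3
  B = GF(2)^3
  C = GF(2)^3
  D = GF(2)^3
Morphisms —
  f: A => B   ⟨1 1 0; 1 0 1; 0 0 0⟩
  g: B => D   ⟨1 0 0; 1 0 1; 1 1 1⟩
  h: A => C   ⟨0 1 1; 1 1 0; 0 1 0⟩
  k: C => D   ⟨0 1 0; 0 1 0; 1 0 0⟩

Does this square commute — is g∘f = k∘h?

Along f;g (path 1):
  e0=(1,0,0) f=>(1,1,0) g=>(1,1,0)
  e1=(0,1,0) f=>(1,0,0) g=>(1,1,1)
  e2=(0,0,1) f=>(0,1,0) g=>(0,0,1)
  composite₁ = ⟨1 1 0; 1 1 0; 0 1 1⟩
Along h;k (path 2):
  e0=(1,0,0) h=>(0,1,0) k=>(1,1,0)
  e1=(0,1,0) h=>(1,1,1) k=>(1,1,1)
  e2=(0,0,1) h=>(1,0,0) k=>(0,0,1)
  composite₂ = ⟨1 1 0; 1 1 0; 0 1 1⟩
Equal? same morphism ✓

Answer: COMMUTES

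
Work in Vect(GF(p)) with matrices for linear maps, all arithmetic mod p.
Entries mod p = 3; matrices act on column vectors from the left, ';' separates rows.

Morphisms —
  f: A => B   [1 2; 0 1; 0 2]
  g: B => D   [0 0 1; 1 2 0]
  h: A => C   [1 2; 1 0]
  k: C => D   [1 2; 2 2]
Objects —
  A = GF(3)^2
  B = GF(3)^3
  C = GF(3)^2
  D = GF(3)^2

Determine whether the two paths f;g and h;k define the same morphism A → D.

Along f;g (path 1):
  e0=(1,0) f=>(1,0,0) g=>(0,1)
  e1=(0,1) f=>(2,1,2) g=>(2,1)
  result₁ = [0 2; 1 1]
Along h;k (path 2):
  e0=(1,0) h=>(1,1) k=>(0,1)
  e1=(0,1) h=>(2,0) k=>(2,1)
  result₂ = [0 2; 1 1]
Equal? equal; square commutes

Answer: COMMUTES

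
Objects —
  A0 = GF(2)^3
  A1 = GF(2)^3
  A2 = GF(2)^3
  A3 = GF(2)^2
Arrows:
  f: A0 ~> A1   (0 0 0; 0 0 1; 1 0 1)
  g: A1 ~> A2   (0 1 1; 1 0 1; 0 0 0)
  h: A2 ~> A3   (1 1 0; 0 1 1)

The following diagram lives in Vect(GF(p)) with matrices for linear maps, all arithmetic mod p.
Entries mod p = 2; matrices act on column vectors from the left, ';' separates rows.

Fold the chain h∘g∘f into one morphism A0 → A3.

Answer: (0 0 1; 1 0 1)

Work:
  e0=(1,0,0) f~>(0,0,1) g~>(1,1,0) h~>(0,1)
  e1=(0,1,0) f~>(0,0,0) g~>(0,0,0) h~>(0,0)
  e2=(0,0,1) f~>(0,1,1) g~>(0,1,0) h~>(1,1)
composite: (0 0 1; 1 0 1)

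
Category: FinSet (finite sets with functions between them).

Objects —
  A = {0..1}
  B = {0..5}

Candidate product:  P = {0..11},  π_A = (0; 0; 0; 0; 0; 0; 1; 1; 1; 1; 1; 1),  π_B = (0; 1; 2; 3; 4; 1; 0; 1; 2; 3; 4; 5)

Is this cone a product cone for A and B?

Answer: NOT A VALID PRODUCT — duplicate pair at indices 1,5

Trace:
|A|·|B| = 2·6 = 12;  |P| = 12
Check the pairing map k ↦ (π_A(k), π_B(k)):
  0 ↦ (0,0)
  1 ↦ (0,1)
  2 ↦ (0,2)
  3 ↦ (0,3)
  4 ↦ (0,4)
  5 ↦ (0,1)  ✗ repeats pair of k=1
  6 ↦ (1,0)
  7 ↦ (1,1)
  8 ↦ (1,2)
  9 ↦ (1,3)
  10 ↦ (1,4)
  11 ↦ (1,5)
distinct pairs in image: 11 / 12 needed
  → (0,1) hit at k=1 and k=5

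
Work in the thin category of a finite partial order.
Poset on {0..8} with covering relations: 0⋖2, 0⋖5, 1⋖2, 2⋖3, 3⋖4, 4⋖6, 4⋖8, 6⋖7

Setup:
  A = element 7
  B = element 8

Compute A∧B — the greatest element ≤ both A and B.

Common predecessors of 7,8: {0,1,2,3,4}
  0 <= 4
  1 <= 4
  2 <= 4
  3 <= 4
  4 <= 4
glb = 4

Answer: A∧B = 4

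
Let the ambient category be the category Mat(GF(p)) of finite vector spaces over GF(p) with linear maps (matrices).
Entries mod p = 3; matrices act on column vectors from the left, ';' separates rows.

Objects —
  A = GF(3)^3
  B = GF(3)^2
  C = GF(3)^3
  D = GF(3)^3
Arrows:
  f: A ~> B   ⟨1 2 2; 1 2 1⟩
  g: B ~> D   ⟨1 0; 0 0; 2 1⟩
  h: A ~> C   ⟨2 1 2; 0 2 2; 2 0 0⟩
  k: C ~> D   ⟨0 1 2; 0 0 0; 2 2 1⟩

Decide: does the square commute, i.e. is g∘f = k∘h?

Answer: COMMUTES

Derivation:
Along f;g (path 1):
  e0=⟨1,0,0⟩ f~>⟨1,1⟩ g~>⟨1,0,0⟩
  e1=⟨0,1,0⟩ f~>⟨2,2⟩ g~>⟨2,0,0⟩
  e2=⟨0,0,1⟩ f~>⟨2,1⟩ g~>⟨2,0,2⟩
  composite₁ = ⟨1 2 2; 0 0 0; 0 0 2⟩
Along h;k (path 2):
  e0=⟨1,0,0⟩ h~>⟨2,0,2⟩ k~>⟨1,0,0⟩
  e1=⟨0,1,0⟩ h~>⟨1,2,0⟩ k~>⟨2,0,0⟩
  e2=⟨0,0,1⟩ h~>⟨2,2,0⟩ k~>⟨2,0,2⟩
  composite₂ = ⟨1 2 2; 0 0 0; 0 0 2⟩
Equal? same morphism ✓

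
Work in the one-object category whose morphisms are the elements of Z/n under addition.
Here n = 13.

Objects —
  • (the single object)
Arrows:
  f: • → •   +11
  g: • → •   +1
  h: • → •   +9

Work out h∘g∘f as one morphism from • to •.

  0 +11≡11 +1≡12 +9≡8  (mod 13)
⟦path⟧: +8

Answer: +8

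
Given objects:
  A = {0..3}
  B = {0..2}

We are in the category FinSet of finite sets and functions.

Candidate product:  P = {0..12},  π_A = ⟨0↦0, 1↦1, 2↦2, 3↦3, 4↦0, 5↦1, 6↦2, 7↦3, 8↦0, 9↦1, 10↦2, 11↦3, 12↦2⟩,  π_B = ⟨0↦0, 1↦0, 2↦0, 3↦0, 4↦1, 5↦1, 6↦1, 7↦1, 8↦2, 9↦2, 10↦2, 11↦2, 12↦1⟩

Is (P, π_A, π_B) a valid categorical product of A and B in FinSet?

|A|·|B| = 4·3 = 12;  |P| = 13
  → cardinalities differ; no bijection possible.

Answer: NOT A VALID PRODUCT — |P|=13 ≠ |A|·|B|=12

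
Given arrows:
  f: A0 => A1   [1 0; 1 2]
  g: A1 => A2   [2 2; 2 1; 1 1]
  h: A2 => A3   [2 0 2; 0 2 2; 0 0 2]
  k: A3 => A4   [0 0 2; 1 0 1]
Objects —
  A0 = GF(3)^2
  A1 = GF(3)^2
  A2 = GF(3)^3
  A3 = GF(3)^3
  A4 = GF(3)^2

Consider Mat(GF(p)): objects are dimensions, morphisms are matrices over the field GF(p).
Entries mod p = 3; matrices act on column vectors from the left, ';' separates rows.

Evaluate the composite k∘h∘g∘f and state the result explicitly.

  e0=(1,0) f=>(1,1) g=>(1,0,2) h=>(0,1,1) k=>(2,1)
  e1=(0,1) f=>(0,2) g=>(1,2,2) h=>(0,2,1) k=>(2,1)
composite: [2 2; 1 1]

Answer: [2 2; 1 1]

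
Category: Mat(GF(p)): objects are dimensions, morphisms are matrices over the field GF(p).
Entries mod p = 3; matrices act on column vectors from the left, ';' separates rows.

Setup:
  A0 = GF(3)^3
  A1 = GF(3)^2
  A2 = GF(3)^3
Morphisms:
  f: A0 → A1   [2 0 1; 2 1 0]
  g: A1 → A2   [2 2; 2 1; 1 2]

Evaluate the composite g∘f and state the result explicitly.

  e0=⟨1,0,0⟩ f→⟨2,2⟩ g→⟨2,0,0⟩
  e1=⟨0,1,0⟩ f→⟨0,1⟩ g→⟨2,1,2⟩
  e2=⟨0,0,1⟩ f→⟨1,0⟩ g→⟨2,2,1⟩
composite: [2 2 2; 0 1 2; 0 2 1]

Answer: [2 2 2; 0 1 2; 0 2 1]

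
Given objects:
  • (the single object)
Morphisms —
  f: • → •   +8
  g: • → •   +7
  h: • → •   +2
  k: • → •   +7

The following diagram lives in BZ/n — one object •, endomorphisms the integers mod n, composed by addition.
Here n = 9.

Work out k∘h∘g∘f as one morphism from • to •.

  0 +8≡8 +7≡6 +2≡8 +7≡6  (mod 9)
composite: +6

Answer: +6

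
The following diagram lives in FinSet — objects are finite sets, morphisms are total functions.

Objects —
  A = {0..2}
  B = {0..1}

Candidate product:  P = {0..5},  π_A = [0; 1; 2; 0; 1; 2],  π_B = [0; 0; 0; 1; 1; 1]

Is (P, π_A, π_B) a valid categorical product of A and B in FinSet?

|A|·|B| = 3·2 = 6;  |P| = 6
Check the pairing map k ↦ (π_A(k), π_B(k)):
  0 -> (0,0)
  1 -> (1,0)
  2 -> (2,0)
  3 -> (0,1)
  4 -> (1,1)
  5 -> (2,1)
distinct pairs in image: 6 / 6 needed
  → bijection onto A×B; projections well-typed.

Answer: VALID PRODUCT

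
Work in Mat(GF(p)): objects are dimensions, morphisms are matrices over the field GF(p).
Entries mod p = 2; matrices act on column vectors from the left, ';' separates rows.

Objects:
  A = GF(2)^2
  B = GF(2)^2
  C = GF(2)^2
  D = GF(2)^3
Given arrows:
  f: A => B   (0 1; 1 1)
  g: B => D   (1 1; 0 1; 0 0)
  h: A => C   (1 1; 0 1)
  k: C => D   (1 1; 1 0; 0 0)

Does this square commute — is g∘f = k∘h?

Answer: COMMUTES

Derivation:
Along f;g (path 1):
  e0=(1,0) f=>(0,1) g=>(1,1,0)
  e1=(0,1) f=>(1,1) g=>(0,1,0)
  composite₁ = (1 0; 1 1; 0 0)
Along h;k (path 2):
  e0=(1,0) h=>(1,0) k=>(1,1,0)
  e1=(0,1) h=>(1,1) k=>(0,1,0)
  composite₂ = (1 0; 1 1; 0 0)
Equal? equal; square commutes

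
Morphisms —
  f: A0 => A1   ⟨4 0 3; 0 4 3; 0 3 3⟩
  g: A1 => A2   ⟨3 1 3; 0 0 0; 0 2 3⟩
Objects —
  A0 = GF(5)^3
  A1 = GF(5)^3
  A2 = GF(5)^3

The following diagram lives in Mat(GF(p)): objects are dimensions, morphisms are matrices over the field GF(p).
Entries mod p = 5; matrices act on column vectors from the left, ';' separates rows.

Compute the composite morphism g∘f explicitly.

  e0=⟨1,0,0⟩ f=>⟨4,0,0⟩ g=>⟨2,0,0⟩
  e1=⟨0,1,0⟩ f=>⟨0,4,3⟩ g=>⟨3,0,2⟩
  e2=⟨0,0,1⟩ f=>⟨3,3,3⟩ g=>⟨1,0,0⟩
⟦path⟧: ⟨2 3 1; 0 0 0; 0 2 0⟩

Answer: ⟨2 3 1; 0 0 0; 0 2 0⟩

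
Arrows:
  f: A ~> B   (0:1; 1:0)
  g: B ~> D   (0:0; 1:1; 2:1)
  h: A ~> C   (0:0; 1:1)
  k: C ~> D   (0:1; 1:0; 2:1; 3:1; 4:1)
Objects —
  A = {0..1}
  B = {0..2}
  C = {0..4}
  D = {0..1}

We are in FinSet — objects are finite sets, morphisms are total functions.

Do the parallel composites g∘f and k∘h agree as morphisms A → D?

Answer: COMMUTES

Derivation:
1) trace f;g:
  0 f~>1 g~>1
  1 f~>0 g~>0
  ⟦path⟧₁ = (0:1; 1:0)
2) trace h;k:
  0 h~>0 k~>1
  1 h~>1 k~>0
  ⟦path⟧₂ = (0:1; 1:0)
Equal? same morphism ✓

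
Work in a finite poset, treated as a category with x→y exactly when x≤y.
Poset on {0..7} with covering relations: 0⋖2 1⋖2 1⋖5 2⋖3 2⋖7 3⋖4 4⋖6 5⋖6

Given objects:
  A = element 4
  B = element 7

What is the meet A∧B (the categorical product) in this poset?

{x : x⊑A ∧ x⊑B} = {0,1,2}  (A=4, B=7)
  0 ⊑ 2
  1 ⊑ 2
  2 ⊑ 2
glb = 2

Answer: A∧B = 2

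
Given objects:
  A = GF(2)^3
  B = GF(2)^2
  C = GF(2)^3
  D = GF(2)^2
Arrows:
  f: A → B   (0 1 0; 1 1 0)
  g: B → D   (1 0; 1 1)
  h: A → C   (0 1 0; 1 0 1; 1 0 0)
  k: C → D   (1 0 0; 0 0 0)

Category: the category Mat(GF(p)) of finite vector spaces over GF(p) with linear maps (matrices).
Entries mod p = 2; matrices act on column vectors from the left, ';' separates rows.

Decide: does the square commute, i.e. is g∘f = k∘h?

Path 1 = f;g:
  e0=⟨1,0,0⟩ f→⟨0,1⟩ g→⟨0,1⟩
  e1=⟨0,1,0⟩ f→⟨1,1⟩ g→⟨1,0⟩
  e2=⟨0,0,1⟩ f→⟨0,0⟩ g→⟨0,0⟩
  result₁ = (0 1 0; 1 0 0)
Path 2 = h;k:
  e0=⟨1,0,0⟩ h→⟨0,1,1⟩ k→⟨0,0⟩
  e1=⟨0,1,0⟩ h→⟨1,0,0⟩ k→⟨1,0⟩
  e2=⟨0,0,1⟩ h→⟨0,1,0⟩ k→⟨0,0⟩
  result₂ = (0 1 0; 0 0 0)
Equal? differ; not commutative

Answer: DOES NOT COMMUTE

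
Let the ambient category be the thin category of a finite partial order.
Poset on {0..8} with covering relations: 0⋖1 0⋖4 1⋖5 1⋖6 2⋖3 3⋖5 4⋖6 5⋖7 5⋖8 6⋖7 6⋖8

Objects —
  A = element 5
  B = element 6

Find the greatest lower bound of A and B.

Lower bounds of A=5 and B=6: {0,1}
  0 <= 1
  1 <= 1
glb = 1

Answer: A∧B = 1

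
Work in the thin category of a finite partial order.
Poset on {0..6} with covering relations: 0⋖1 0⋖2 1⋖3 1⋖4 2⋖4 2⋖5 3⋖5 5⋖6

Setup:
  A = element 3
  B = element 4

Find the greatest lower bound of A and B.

Answer: A∧B = 1

Work:
Common predecessors of 3,4: {0,1}
  0 ≤ 1
  1 ≤ 1
glb = 1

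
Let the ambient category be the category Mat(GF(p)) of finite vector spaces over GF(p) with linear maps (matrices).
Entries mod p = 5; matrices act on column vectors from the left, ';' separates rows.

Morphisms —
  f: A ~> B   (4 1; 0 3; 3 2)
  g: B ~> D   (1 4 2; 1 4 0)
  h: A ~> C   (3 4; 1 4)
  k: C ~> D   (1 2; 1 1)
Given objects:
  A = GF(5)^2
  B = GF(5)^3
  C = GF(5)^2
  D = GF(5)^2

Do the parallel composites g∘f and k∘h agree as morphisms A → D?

Path 1 = f;g:
  e0=⟨1,0⟩ f~>⟨4,0,3⟩ g~>⟨0,4⟩
  e1=⟨0,1⟩ f~>⟨1,3,2⟩ g~>⟨2,3⟩
  result₁ = (0 2; 4 3)
Path 2 = h;k:
  e0=⟨1,0⟩ h~>⟨3,1⟩ k~>⟨0,4⟩
  e1=⟨0,1⟩ h~>⟨4,4⟩ k~>⟨2,3⟩
  result₂ = (0 2; 4 3)
Equal? YES — commutes

Answer: COMMUTES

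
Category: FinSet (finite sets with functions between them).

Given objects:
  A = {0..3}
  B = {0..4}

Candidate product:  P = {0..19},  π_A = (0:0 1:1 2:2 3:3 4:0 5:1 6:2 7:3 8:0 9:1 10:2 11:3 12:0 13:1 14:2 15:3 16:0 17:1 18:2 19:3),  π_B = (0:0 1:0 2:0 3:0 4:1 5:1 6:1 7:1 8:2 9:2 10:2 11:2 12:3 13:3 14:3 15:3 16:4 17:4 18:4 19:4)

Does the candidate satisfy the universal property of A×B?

|A|·|B| = 4·5 = 20;  |P| = 20
Check the pairing map k ↦ (π_A(k), π_B(k)):
  0 : (0,0)
  1 : (1,0)
  2 : (2,0)
  3 : (3,0)
  4 : (0,1)
  5 : (1,1)
  6 : (2,1)
  7 : (3,1)
  8 : (0,2)
  9 : (1,2)
  10 : (2,2)
  11 : (3,2)
  12 : (0,3)
  13 : (1,3)
  14 : (2,3)
  15 : (3,3)
  16 : (0,4)
  17 : (1,4)
  18 : (2,4)
  19 : (3,4)
distinct pairs in image: 20 / 20 needed
  → bijection onto A×B; projections well-typed.

Answer: VALID PRODUCT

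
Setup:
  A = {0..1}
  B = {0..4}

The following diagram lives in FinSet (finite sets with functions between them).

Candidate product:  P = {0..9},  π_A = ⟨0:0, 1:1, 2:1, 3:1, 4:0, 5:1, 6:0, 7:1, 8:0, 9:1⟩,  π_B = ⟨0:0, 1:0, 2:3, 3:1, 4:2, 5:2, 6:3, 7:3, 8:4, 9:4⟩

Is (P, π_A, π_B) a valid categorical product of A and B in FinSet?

Answer: NOT A VALID PRODUCT — duplicate pair at indices 7,2

Trace:
|A|·|B| = 2·5 = 10;  |P| = 10
Check the pairing map k ↦ (π_A(k), π_B(k)):
  0 : (0,0)
  1 : (1,0)
  2 : (1,3)
  3 : (1,1)
  4 : (0,2)
  5 : (1,2)
  6 : (0,3)
  7 : (1,3)  ✗ repeats pair of k=2
  8 : (0,4)
  9 : (1,4)
distinct pairs in image: 9 / 10 needed
  → (1,3) hit at k=2 and k=7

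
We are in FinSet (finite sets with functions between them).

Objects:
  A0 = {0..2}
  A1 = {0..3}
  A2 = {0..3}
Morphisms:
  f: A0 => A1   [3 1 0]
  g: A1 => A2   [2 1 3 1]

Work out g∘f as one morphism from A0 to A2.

  0 f=>3 g=>1
  1 f=>1 g=>1
  2 f=>0 g=>2
composite: [1 1 2]

Answer: [1 1 2]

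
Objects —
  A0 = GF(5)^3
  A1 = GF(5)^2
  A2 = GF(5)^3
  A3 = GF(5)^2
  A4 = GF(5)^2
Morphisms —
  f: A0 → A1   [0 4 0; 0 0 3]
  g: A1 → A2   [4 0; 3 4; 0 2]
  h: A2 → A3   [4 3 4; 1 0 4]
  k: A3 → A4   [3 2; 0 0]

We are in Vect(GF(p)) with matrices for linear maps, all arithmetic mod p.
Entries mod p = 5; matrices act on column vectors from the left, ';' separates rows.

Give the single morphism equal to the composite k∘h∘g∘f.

  e0=⟨1,0,0⟩ f→⟨0,0⟩ g→⟨0,0,0⟩ h→⟨0,0⟩ k→⟨0,0⟩
  e1=⟨0,1,0⟩ f→⟨4,0⟩ g→⟨1,2,0⟩ h→⟨0,1⟩ k→⟨2,0⟩
  e2=⟨0,0,1⟩ f→⟨0,3⟩ g→⟨0,2,1⟩ h→⟨0,4⟩ k→⟨3,0⟩
⟦path⟧: [0 2 3; 0 0 0]

Answer: [0 2 3; 0 0 0]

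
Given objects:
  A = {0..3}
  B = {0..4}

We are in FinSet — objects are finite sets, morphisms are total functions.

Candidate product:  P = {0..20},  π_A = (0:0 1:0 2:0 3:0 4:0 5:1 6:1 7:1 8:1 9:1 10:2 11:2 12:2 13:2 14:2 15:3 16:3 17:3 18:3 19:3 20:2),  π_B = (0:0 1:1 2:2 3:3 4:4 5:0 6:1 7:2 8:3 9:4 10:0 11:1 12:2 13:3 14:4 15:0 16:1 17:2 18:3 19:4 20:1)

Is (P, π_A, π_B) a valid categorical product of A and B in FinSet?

Answer: NOT A VALID PRODUCT — |P|=21 ≠ |A|·|B|=20

Work:
|A|·|B| = 4·5 = 20;  |P| = 21
  → cardinalities differ; no bijection possible.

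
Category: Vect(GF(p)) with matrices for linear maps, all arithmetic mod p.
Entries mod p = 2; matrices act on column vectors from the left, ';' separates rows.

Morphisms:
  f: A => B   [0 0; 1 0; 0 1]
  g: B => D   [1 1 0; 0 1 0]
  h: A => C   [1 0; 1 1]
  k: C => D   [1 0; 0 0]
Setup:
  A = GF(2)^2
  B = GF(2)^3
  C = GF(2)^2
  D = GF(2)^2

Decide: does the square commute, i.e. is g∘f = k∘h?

Answer: DOES NOT COMMUTE

Trace:
Path 1 = f;g:
  e0=[1,0] f=>[0,1,0] g=>[1,1]
  e1=[0,1] f=>[0,0,1] g=>[0,0]
  result₁ = [1 0; 1 0]
Path 2 = h;k:
  e0=[1,0] h=>[1,1] k=>[1,0]
  e1=[0,1] h=>[0,1] k=>[0,0]
  result₂ = [1 0; 0 0]
Equal? distinct morphisms ✗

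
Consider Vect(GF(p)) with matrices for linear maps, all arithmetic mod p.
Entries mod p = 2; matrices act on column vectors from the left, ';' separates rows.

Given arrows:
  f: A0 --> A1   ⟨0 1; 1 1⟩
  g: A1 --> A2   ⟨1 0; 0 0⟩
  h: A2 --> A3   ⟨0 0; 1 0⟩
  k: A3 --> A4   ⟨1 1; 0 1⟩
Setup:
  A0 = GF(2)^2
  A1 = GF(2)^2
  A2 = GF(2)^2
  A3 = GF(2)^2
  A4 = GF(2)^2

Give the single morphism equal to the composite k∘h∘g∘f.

Answer: ⟨0 1; 0 1⟩

Work:
  e0=(1,0) f-->(0,1) g-->(0,0) h-->(0,0) k-->(0,0)
  e1=(0,1) f-->(1,1) g-->(1,0) h-->(0,1) k-->(1,1)
⟦path⟧: ⟨0 1; 0 1⟩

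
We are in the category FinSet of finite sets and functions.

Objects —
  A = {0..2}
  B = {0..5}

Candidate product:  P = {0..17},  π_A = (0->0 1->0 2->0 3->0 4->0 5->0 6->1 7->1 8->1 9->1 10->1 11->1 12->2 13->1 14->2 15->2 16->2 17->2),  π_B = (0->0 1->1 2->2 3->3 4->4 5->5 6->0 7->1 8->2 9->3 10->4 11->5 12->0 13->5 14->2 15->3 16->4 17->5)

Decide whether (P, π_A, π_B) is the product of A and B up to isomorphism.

|A|·|B| = 3·6 = 18;  |P| = 18
Check the pairing map k ↦ (π_A(k), π_B(k)):
  0 -> (0,0)
  1 -> (0,1)
  2 -> (0,2)
  3 -> (0,3)
  4 -> (0,4)
  5 -> (0,5)
  6 -> (1,0)
  7 -> (1,1)
  8 -> (1,2)
  9 -> (1,3)
  10 -> (1,4)
  11 -> (1,5)
  12 -> (2,0)
  13 -> (1,5)  ✗ repeats pair of k=11
  14 -> (2,2)
  15 -> (2,3)
  16 -> (2,4)
  17 -> (2,5)
distinct pairs in image: 17 / 18 needed
  → (1,5) hit at k=11 and k=13

Answer: NOT A VALID PRODUCT — duplicate pair at indices 11,13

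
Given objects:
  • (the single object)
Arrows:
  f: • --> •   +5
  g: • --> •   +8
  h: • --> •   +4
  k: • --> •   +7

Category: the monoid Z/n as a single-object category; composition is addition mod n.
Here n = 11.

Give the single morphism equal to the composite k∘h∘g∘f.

  0 +5≡5 +8≡2 +4≡6 +7≡2  (mod 11)
composite: +2

Answer: +2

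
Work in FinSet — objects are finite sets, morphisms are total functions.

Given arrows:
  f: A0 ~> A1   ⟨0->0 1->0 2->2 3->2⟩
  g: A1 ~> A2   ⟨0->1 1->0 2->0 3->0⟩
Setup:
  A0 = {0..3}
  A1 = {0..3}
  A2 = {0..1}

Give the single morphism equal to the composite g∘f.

Answer: ⟨0->1 1->1 2->0 3->0⟩

Work:
  0 f~>0 g~>1
  1 f~>0 g~>1
  2 f~>2 g~>0
  3 f~>2 g~>0
result: ⟨0->1 1->1 2->0 3->0⟩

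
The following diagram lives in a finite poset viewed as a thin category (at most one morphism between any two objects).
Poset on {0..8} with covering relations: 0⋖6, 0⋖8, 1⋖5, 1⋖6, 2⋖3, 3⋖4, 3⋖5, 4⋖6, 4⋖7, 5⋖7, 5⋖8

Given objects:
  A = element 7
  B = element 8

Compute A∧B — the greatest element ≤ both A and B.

Answer: A∧B = 5

Trace:
Common predecessors of 7,8: {1,2,3,5}
  1 ≤ 5
  2 ≤ 5
  3 ≤ 5
  5 ≤ 5
glb = 5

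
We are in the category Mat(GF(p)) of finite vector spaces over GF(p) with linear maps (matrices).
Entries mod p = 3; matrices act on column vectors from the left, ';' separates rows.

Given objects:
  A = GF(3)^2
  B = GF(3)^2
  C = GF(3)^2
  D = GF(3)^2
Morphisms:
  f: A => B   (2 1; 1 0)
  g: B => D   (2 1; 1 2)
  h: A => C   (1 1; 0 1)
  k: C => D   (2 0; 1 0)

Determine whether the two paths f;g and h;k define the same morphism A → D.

Answer: COMMUTES

Derivation:
Path 1 = f;g:
  e0=⟨1,0⟩ f=>⟨2,1⟩ g=>⟨2,1⟩
  e1=⟨0,1⟩ f=>⟨1,0⟩ g=>⟨2,1⟩
  composite₁ = (2 2; 1 1)
Path 2 = h;k:
  e0=⟨1,0⟩ h=>⟨1,0⟩ k=>⟨2,1⟩
  e1=⟨0,1⟩ h=>⟨1,1⟩ k=>⟨2,1⟩
  composite₂ = (2 2; 1 1)
Equal? same morphism ✓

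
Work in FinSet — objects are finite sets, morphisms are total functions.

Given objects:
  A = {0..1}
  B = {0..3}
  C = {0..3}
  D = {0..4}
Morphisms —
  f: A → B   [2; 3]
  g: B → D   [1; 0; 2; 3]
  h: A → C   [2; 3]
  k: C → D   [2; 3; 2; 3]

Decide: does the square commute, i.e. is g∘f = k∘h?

Answer: COMMUTES

Derivation:
Path 1 = f;g:
  0 f→2 g→2
  1 f→3 g→3
  result₁ = [2; 3]
Path 2 = h;k:
  0 h→2 k→2
  1 h→3 k→3
  result₂ = [2; 3]
Equal? YES — commutes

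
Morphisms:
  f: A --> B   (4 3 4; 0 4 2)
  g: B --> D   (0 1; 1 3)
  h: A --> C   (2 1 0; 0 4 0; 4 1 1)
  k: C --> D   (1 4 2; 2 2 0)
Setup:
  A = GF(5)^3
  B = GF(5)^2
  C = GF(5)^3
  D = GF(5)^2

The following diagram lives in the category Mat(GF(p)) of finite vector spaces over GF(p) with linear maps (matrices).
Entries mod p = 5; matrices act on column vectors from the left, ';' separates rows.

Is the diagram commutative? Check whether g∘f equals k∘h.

Answer: COMMUTES

Work:
Along f;g (path 1):
  e0=⟨1,0,0⟩ f-->⟨4,0⟩ g-->⟨0,4⟩
  e1=⟨0,1,0⟩ f-->⟨3,4⟩ g-->⟨4,0⟩
  e2=⟨0,0,1⟩ f-->⟨4,2⟩ g-->⟨2,0⟩
  ⟦path⟧₁ = (0 4 2; 4 0 0)
Along h;k (path 2):
  e0=⟨1,0,0⟩ h-->⟨2,0,4⟩ k-->⟨0,4⟩
  e1=⟨0,1,0⟩ h-->⟨1,4,1⟩ k-->⟨4,0⟩
  e2=⟨0,0,1⟩ h-->⟨0,0,1⟩ k-->⟨2,0⟩
  ⟦path⟧₂ = (0 4 2; 4 0 0)
Equal? same morphism ✓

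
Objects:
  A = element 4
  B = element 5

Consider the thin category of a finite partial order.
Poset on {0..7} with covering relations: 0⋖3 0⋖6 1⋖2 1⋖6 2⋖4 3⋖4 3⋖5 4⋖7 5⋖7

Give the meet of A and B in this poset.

Answer: A∧B = 3

Derivation:
Lower bounds of A=4 and B=5: {0,3}
  0 ⊑ 3
  3 ⊑ 3
glb = 3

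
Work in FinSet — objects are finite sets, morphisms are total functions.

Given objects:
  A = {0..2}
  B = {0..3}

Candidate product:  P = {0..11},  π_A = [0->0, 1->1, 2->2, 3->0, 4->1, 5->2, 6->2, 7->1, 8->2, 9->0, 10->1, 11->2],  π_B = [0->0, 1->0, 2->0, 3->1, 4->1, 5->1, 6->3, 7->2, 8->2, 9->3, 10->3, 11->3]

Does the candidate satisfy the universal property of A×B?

Answer: NOT A VALID PRODUCT — duplicate pair at indices 11,6

Derivation:
|A|·|B| = 3·4 = 12;  |P| = 12
Check the pairing map k ↦ (π_A(k), π_B(k)):
  0 -> (0,0)
  1 -> (1,0)
  2 -> (2,0)
  3 -> (0,1)
  4 -> (1,1)
  5 -> (2,1)
  6 -> (2,3)
  7 -> (1,2)
  8 -> (2,2)
  9 -> (0,3)
  10 -> (1,3)
  11 -> (2,3)  ✗ repeats pair of k=6
distinct pairs in image: 11 / 12 needed
  → (2,3) hit at k=6 and k=11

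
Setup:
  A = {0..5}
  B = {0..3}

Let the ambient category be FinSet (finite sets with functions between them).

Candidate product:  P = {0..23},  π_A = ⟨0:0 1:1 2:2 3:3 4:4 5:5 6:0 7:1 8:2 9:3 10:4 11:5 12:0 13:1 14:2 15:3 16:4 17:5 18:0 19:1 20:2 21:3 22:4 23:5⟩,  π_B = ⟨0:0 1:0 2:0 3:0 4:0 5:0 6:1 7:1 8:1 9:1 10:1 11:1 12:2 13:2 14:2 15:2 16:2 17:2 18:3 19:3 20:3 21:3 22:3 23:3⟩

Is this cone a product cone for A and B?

|A|·|B| = 6·4 = 24;  |P| = 24
Check the pairing map k ↦ (π_A(k), π_B(k)):
  0 : (0,0)
  1 : (1,0)
  2 : (2,0)
  3 : (3,0)
  4 : (4,0)
  5 : (5,0)
  6 : (0,1)
  7 : (1,1)
  8 : (2,1)
  9 : (3,1)
  10 : (4,1)
  11 : (5,1)
  12 : (0,2)
  13 : (1,2)
  14 : (2,2)
  15 : (3,2)
  16 : (4,2)
  17 : (5,2)
  18 : (0,3)
  19 : (1,3)
  20 : (2,3)
  21 : (3,3)
  22 : (4,3)
  23 : (5,3)
distinct pairs in image: 24 / 24 needed
  → bijection onto A×B; projections well-typed.

Answer: VALID PRODUCT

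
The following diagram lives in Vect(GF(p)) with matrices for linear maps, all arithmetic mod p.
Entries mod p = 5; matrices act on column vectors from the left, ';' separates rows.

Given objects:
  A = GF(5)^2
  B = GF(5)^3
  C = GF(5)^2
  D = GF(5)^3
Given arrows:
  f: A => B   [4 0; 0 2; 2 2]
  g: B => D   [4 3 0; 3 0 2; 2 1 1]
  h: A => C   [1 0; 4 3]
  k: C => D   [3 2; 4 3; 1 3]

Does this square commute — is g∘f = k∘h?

Along f;g (path 1):
  e0=(1,0) f=>(4,0,2) g=>(1,1,0)
  e1=(0,1) f=>(0,2,2) g=>(1,4,4)
  composite₁ = [1 1; 1 4; 0 4]
Along h;k (path 2):
  e0=(1,0) h=>(1,4) k=>(1,1,3)
  e1=(0,1) h=>(0,3) k=>(1,4,4)
  composite₂ = [1 1; 1 4; 3 4]
Equal? NO — does not commute

Answer: DOES NOT COMMUTE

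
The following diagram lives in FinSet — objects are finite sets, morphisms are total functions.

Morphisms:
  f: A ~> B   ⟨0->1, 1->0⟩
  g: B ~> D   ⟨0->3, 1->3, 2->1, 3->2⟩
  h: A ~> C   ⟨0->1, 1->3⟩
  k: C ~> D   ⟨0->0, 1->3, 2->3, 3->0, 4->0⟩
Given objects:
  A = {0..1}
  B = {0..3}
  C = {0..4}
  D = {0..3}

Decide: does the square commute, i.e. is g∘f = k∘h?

Answer: DOES NOT COMMUTE

Derivation:
Along f;g (path 1):
  0 f~>1 g~>3
  1 f~>0 g~>3
  result₁ = ⟨0->3, 1->3⟩
Along h;k (path 2):
  0 h~>1 k~>3
  1 h~>3 k~>0
  result₂ = ⟨0->3, 1->0⟩
Equal? distinct morphisms ✗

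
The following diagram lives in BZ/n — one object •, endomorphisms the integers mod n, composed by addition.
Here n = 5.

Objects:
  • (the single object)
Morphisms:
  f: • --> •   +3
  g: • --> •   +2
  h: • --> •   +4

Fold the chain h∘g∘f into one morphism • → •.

  0 +3≡3 +2≡0 +4≡4  (mod 5)
composite: +4

Answer: +4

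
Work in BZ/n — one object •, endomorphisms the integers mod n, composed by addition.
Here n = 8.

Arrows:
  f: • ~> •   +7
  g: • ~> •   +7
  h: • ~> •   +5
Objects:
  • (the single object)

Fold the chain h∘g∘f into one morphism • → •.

Answer: +3

Trace:
  0 +7≡7 +7≡6 +5≡3  (mod 8)
result: +3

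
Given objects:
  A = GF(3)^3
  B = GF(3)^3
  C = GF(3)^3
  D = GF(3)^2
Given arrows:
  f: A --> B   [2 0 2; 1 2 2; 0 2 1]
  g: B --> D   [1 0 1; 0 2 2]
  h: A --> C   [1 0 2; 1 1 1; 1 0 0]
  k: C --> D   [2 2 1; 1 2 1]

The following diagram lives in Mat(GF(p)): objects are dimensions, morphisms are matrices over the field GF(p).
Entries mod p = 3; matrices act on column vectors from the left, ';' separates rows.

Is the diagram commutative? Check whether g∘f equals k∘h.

Along f;g (path 1):
  e0=[1,0,0] f-->[2,1,0] g-->[2,2]
  e1=[0,1,0] f-->[0,2,2] g-->[2,2]
  e2=[0,0,1] f-->[2,2,1] g-->[0,0]
  composite₁ = [2 2 0; 2 2 0]
Along h;k (path 2):
  e0=[1,0,0] h-->[1,1,1] k-->[2,1]
  e1=[0,1,0] h-->[0,1,0] k-->[2,2]
  e2=[0,0,1] h-->[2,1,0] k-->[0,1]
  composite₂ = [2 2 0; 1 2 1]
Equal? distinct morphisms ✗

Answer: DOES NOT COMMUTE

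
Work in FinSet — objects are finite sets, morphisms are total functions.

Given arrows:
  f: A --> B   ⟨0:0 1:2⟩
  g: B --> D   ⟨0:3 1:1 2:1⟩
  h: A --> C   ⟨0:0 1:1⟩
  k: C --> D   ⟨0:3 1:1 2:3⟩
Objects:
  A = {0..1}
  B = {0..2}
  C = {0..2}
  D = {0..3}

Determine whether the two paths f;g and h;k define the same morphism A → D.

Along f;g (path 1):
  0 f-->0 g-->3
  1 f-->2 g-->1
  composite₁ = ⟨0:3 1:1⟩
Along h;k (path 2):
  0 h-->0 k-->3
  1 h-->1 k-->1
  composite₂ = ⟨0:3 1:1⟩
Equal? equal; square commutes

Answer: COMMUTES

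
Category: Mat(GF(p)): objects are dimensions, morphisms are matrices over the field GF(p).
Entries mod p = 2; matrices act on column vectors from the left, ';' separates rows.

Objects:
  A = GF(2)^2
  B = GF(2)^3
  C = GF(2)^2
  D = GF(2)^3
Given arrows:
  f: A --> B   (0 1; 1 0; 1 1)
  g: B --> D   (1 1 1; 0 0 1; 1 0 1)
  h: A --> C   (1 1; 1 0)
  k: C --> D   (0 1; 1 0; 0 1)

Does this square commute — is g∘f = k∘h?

Answer: DOES NOT COMMUTE

Work:
Along f;g (path 1):
  e0=[1,0] f-->[0,1,1] g-->[0,1,1]
  e1=[0,1] f-->[1,0,1] g-->[0,1,0]
  ⟦path⟧₁ = (0 0; 1 1; 1 0)
Along h;k (path 2):
  e0=[1,0] h-->[1,1] k-->[1,1,1]
  e1=[0,1] h-->[1,0] k-->[0,1,0]
  ⟦path⟧₂ = (1 0; 1 1; 1 0)
Equal? differ; not commutative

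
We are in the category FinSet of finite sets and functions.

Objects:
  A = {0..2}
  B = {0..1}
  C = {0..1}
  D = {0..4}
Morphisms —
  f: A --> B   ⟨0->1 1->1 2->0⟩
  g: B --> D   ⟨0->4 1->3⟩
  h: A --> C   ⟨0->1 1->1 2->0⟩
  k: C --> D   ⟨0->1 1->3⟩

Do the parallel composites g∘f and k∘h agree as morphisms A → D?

Answer: DOES NOT COMMUTE

Trace:
Path 1 = f;g:
  0 f-->1 g-->3
  1 f-->1 g-->3
  2 f-->0 g-->4
  composite₁ = ⟨0->3 1->3 2->4⟩
Path 2 = h;k:
  0 h-->1 k-->3
  1 h-->1 k-->3
  2 h-->0 k-->1
  composite₂ = ⟨0->3 1->3 2->1⟩
Equal? differ; not commutative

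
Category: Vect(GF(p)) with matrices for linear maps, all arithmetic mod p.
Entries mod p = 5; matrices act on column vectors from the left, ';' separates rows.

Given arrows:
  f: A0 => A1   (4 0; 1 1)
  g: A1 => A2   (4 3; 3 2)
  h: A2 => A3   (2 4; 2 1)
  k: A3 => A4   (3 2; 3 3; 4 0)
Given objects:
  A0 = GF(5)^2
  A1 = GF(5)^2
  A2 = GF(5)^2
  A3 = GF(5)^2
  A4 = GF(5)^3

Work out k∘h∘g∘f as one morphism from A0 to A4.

  e0=⟨1,0⟩ f=>⟨4,1⟩ g=>⟨4,4⟩ h=>⟨4,2⟩ k=>⟨1,3,1⟩
  e1=⟨0,1⟩ f=>⟨0,1⟩ g=>⟨3,2⟩ h=>⟨4,3⟩ k=>⟨3,1,1⟩
⟦path⟧: (1 3; 3 1; 1 1)

Answer: (1 3; 3 1; 1 1)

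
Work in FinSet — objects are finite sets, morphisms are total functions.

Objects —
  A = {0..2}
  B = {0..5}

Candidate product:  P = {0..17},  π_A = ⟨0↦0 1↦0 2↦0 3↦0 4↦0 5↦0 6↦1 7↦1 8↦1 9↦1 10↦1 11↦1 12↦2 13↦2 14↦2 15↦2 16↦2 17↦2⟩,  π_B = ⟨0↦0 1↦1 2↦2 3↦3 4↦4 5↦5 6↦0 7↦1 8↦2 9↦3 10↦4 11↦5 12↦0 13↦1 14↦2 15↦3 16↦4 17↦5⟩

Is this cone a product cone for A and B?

Answer: VALID PRODUCT

Trace:
|A|·|B| = 3·6 = 18;  |P| = 18
Check the pairing map k ↦ (π_A(k), π_B(k)):
  0 ↦ (0,0)
  1 ↦ (0,1)
  2 ↦ (0,2)
  3 ↦ (0,3)
  4 ↦ (0,4)
  5 ↦ (0,5)
  6 ↦ (1,0)
  7 ↦ (1,1)
  8 ↦ (1,2)
  9 ↦ (1,3)
  10 ↦ (1,4)
  11 ↦ (1,5)
  12 ↦ (2,0)
  13 ↦ (2,1)
  14 ↦ (2,2)
  15 ↦ (2,3)
  16 ↦ (2,4)
  17 ↦ (2,5)
distinct pairs in image: 18 / 18 needed
  → bijection onto A×B; projections well-typed.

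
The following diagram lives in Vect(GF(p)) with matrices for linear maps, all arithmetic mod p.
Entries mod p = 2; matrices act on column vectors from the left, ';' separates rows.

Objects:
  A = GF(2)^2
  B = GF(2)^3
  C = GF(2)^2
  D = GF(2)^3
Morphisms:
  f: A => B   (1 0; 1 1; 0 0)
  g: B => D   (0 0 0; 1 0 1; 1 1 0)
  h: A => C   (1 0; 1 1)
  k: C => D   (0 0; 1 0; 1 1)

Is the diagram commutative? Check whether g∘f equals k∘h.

Answer: COMMUTES

Trace:
Path 1 = f;g:
  e0=⟨1,0⟩ f=>⟨1,1,0⟩ g=>⟨0,1,0⟩
  e1=⟨0,1⟩ f=>⟨0,1,0⟩ g=>⟨0,0,1⟩
  composite₁ = (0 0; 1 0; 0 1)
Path 2 = h;k:
  e0=⟨1,0⟩ h=>⟨1,1⟩ k=>⟨0,1,0⟩
  e1=⟨0,1⟩ h=>⟨0,1⟩ k=>⟨0,0,1⟩
  composite₂ = (0 0; 1 0; 0 1)
Equal? same morphism ✓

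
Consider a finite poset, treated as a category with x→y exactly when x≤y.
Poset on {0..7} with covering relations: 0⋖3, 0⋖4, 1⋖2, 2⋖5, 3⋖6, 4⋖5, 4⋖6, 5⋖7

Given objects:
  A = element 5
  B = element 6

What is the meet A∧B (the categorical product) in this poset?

Lower bounds of A=5 and B=6: {0,4}
  0 ≤ 4
  4 ≤ 4
glb = 4

Answer: A∧B = 4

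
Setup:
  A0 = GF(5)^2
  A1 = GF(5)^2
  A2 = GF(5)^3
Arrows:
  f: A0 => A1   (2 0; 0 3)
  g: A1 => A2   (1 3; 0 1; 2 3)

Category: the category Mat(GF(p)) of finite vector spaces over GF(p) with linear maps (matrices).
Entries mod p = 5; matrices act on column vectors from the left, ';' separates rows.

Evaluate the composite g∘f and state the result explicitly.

Answer: (2 4; 0 3; 4 4)

Work:
  e0=(1,0) f=>(2,0) g=>(2,0,4)
  e1=(0,1) f=>(0,3) g=>(4,3,4)
composite: (2 4; 0 3; 4 4)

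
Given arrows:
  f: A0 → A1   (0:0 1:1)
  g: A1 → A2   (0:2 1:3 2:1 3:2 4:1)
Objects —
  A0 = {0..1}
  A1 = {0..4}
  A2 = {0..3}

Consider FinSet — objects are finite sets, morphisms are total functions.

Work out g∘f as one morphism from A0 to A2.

Answer: (0:2 1:3)

Trace:
  0 f→0 g→2
  1 f→1 g→3
composite: (0:2 1:3)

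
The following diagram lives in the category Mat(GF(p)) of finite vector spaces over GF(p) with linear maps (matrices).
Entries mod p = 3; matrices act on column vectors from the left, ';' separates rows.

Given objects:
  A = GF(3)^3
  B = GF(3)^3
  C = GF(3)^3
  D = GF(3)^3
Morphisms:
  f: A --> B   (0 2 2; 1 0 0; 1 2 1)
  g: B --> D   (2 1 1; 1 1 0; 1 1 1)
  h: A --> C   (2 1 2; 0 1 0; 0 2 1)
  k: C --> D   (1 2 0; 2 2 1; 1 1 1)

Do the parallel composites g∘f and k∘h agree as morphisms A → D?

Path 1 = f;g:
  e0=(1,0,0) f-->(0,1,1) g-->(2,1,2)
  e1=(0,1,0) f-->(2,0,2) g-->(0,2,1)
  e2=(0,0,1) f-->(2,0,1) g-->(2,2,0)
  ⟦path⟧₁ = (2 0 2; 1 2 2; 2 1 0)
Path 2 = h;k:
  e0=(1,0,0) h-->(2,0,0) k-->(2,1,2)
  e1=(0,1,0) h-->(1,1,2) k-->(0,0,1)
  e2=(0,0,1) h-->(2,0,1) k-->(2,2,0)
  ⟦path⟧₂ = (2 0 2; 1 0 2; 2 1 0)
Equal? differ; not commutative

Answer: DOES NOT COMMUTE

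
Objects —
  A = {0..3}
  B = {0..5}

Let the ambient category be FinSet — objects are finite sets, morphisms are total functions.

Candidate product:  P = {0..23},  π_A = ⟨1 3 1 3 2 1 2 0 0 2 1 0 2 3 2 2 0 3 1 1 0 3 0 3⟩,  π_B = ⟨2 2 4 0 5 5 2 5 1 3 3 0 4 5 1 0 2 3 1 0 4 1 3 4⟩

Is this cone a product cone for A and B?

Answer: VALID PRODUCT

Derivation:
|A|·|B| = 4·6 = 24;  |P| = 24
Check the pairing map k ↦ (π_A(k), π_B(k)):
  0 : (1,2)
  1 : (3,2)
  2 : (1,4)
  3 : (3,0)
  4 : (2,5)
  5 : (1,5)
  6 : (2,2)
  7 : (0,5)
  8 : (0,1)
  9 : (2,3)
  10 : (1,3)
  11 : (0,0)
  12 : (2,4)
  13 : (3,5)
  14 : (2,1)
  15 : (2,0)
  16 : (0,2)
  17 : (3,3)
  18 : (1,1)
  19 : (1,0)
  20 : (0,4)
  21 : (3,1)
  22 : (0,3)
  23 : (3,4)
distinct pairs in image: 24 / 24 needed
  → bijection onto A×B; projections well-typed.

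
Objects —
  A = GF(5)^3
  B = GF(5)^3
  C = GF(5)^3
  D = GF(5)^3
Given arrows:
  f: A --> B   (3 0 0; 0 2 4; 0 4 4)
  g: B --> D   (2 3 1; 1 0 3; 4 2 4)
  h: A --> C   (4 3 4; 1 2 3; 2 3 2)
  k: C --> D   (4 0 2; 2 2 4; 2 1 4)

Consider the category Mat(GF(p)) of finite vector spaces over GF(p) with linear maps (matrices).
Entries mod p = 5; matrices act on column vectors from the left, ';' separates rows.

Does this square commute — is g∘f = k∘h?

1) trace f;g:
  e0=⟨1,0,0⟩ f-->⟨3,0,0⟩ g-->⟨1,3,2⟩
  e1=⟨0,1,0⟩ f-->⟨0,2,4⟩ g-->⟨0,2,0⟩
  e2=⟨0,0,1⟩ f-->⟨0,4,4⟩ g-->⟨1,2,4⟩
  result₁ = (1 0 1; 3 2 2; 2 0 4)
2) trace h;k:
  e0=⟨1,0,0⟩ h-->⟨4,1,2⟩ k-->⟨0,3,2⟩
  e1=⟨0,1,0⟩ h-->⟨3,2,3⟩ k-->⟨3,2,0⟩
  e2=⟨0,0,1⟩ h-->⟨4,3,2⟩ k-->⟨0,2,4⟩
  result₂ = (0 3 0; 3 2 2; 2 0 4)
Equal? NO — does not commute

Answer: DOES NOT COMMUTE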